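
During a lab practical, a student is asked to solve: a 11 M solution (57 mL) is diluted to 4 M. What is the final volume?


C1V1 = C2V2
11 × 57 = 4 × V2
V2 = 627/4 = 156.75 mL

156.75 mL


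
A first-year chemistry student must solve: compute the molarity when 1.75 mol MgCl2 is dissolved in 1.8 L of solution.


M = n/V = 1.75/1.8 = 0.972 mol/L

0.972 M


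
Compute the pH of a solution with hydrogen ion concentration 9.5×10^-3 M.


pH = -log10([H+]) = -log10(9.5×10^-3)
= 3 - log10(9.5)
= 3 - 0.98
= 2.02

2.02


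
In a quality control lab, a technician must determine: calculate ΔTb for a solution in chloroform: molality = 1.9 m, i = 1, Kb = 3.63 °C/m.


ΔTb = Kb × m × i
= 3.63 × 1.9 × 1
= 6.897 °C

6.897 °C


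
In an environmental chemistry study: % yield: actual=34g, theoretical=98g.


% yield = actual/theoretical × 100
= 34/98 × 100
= 34.69%

34.69%


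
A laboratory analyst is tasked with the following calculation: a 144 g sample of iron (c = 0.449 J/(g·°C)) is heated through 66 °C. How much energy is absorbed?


q = mcΔT = 144 × 0.449 × 66
= 4267.30 J

4267.30 J


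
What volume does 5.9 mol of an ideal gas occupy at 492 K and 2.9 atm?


PV = nRT  (R = 0.08206 L·atm/(mol·K))
V = nRT/P = 5.9×0.08206×492/2.9
= 82.139 L

82.139 L


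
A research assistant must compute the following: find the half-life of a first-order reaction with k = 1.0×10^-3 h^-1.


t½ = ln2/k = 0.693147/(1.0×10^-3 h^-1)
= 693.1 h

693.1 h


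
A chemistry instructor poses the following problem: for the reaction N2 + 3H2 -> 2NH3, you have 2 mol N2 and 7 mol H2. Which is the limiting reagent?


Mole ratio available / coefficient:
  N2: 2/1 = 2.000
  H2: 7/3 = 2.333
Smaller ratio is limiting.

N2


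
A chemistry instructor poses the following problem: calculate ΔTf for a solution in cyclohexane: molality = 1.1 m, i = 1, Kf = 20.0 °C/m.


ΔTf = Kf × m × i
= 20.0 × 1.1 × 1
= 22.0 °C

22.0 °C


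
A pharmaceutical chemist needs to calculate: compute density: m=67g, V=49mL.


ρ = mass/volume
= 67/49
= 1.367 g/mL

1.367 g/mL


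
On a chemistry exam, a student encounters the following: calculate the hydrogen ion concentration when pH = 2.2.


[H+] = 10^(-pH) = 10^(-2.2)
= 6.31×10^-3 M

6.31×10^-3 M


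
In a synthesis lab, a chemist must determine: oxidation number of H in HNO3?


H is +1 with nonmetals
Oxidation number: +1

+1


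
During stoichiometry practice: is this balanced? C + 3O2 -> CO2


Equation: C + 3O2 -> CO2
Check atoms: C: 1=1, O: 6≠2
Not balanced

No, not balanced


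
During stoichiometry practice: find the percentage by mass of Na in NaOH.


M(NaOH) = 1×22.99 + 1×16.0 + 1×1.008 = 39.998 g/mol
Mass of Na = 1 × 22.99 = 22.99 g/mol
% Na = 22.99/39.998 × 100 = 57.48%

57.48%


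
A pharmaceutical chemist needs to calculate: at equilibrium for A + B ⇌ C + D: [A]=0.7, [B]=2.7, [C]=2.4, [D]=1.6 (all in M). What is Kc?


Kc = [C][D]/([A][B])
= (2.4^1 × 1.6^1)/(0.7^1 × 2.7^1)
= 3.84/1.89
= 2.032

2.032


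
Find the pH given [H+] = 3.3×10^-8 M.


pH = -log10([H+]) = -log10(3.3×10^-8)
= 8 - log10(3.3)
= 8 - 0.52
= 7.48

7.48


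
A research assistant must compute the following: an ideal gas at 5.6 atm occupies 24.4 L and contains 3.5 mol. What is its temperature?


PV = nRT  (R = 0.08206 L·atm/(mol·K))
T = PV/(nR) = 5.6×24.4/(3.5×0.08206)
= 136.64/0.287210
= 475.75 K

475.75 K


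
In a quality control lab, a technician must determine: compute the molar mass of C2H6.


M(C2H6) = 2×12.01 + 6×1.008
= 24.02 + 6.05
= 30.07 g/mol

30.07 g/mol


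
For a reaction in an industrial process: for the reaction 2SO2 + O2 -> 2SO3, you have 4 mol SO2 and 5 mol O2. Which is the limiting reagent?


Mole ratio available / coefficient:
  SO2: 4/2 = 2.000
  O2: 5/1 = 5.000
Smaller ratio is limiting.

SO2


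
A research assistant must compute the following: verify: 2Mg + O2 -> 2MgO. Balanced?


Equation: 2Mg + O2 -> 2MgO
Check atoms: Mg: 2=2, O: 2=2
Balanced

Yes, balanced


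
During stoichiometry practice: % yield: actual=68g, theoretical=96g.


% yield = actual/theoretical × 100
= 68/96 × 100
= 70.83%

70.83%


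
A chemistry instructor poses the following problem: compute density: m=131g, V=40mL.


ρ = mass/volume
= 131/40
= 3.275 g/mL

3.275 g/mL


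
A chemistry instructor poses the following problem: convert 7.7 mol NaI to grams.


M(NaI) = 149.89 g/mol
mass = n × M = 7.7 × 149.89 = 1154.15 g

1154.15 g


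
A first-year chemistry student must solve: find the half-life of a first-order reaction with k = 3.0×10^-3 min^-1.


t½ = ln2/k = 0.693147/(3.0×10^-3 min^-1)
= 231.0 min

231.0 min


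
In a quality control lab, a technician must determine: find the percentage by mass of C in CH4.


M(CH4) = 1×12.01 + 4×1.008 = 16.042 g/mol
Mass of C = 1 × 12.01 = 12.01 g/mol
% C = 12.01/16.042 × 100 = 74.87%

74.87%


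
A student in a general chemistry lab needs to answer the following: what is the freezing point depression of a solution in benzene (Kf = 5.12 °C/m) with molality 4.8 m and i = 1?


ΔTf = Kf × m × i
= 5.12 × 4.8 × 1
= 24.576 °C

24.576 °C


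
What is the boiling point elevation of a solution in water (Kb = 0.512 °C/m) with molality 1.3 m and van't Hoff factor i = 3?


ΔTb = Kb × m × i
= 0.512 × 1.3 × 3
= 1.9968 °C

1.9968 °C


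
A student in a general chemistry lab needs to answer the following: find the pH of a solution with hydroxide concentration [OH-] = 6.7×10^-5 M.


pOH = -log10([OH-]) = -log10(6.7×10^-5)
= 5 - log10(6.7) = 4.17
pH = 14 - pOH = 14 - 4.17 = 9.83

9.83


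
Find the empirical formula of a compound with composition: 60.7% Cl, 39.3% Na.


Assume 100 g sample. Moles of each element:
  Cl: 60.7/35.45 = 1.712 mol
  Na: 39.3/22.99 = 1.709 mol
Divide by smallest (1.709):
  Cl: 1.712/1.709 = 1.0
  Na: 1.709/1.709 = 1.0
Empirical formula: NaCl

NaCl


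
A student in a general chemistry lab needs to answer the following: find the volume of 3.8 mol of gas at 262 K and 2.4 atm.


PV = nRT  (R = 0.08206 L·atm/(mol·K))
V = nRT/P = 3.8×0.08206×262/2.4
= 34.041 L

34.041 L


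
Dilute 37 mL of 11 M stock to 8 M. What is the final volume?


C1V1 = C2V2
11 × 37 = 8 × V2
V2 = 407/8 = 50.88 mL

50.88 mL


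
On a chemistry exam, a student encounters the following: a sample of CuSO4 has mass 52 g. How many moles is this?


M(CuSO4) = 159.62 g/mol
n = mass/M = 52/159.62 = 0.3258 mol

0.3258 mol


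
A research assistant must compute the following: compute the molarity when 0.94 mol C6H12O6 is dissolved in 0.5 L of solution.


M = n/V = 0.94/0.5 = 1.880 mol/L

1.880 M


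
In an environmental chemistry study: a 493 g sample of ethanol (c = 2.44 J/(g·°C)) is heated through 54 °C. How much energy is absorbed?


q = mcΔT = 493 × 2.44 × 54
= 64957.68 J

64957.68 J


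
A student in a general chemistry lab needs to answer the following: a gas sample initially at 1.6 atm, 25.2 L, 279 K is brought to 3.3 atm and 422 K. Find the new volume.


P1V1/T1 = P2V2/T2
V2 = P1V1T2/(T1P2)
= 1.6×25.2×422/(279×3.3)
= 18.481 L

18.481 L


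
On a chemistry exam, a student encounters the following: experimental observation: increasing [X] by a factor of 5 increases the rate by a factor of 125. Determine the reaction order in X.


rate ∝ [X]^n
5^n = 125 → n = 3
Order in X: 3

3


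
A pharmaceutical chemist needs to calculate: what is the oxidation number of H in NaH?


H with a metal (hydride): -1
Oxidation number: -1

-1


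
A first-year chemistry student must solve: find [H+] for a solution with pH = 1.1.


[H+] = 10^(-pH) = 10^(-1.1)
= 7.94×10^-2 M

7.94×10^-2 M


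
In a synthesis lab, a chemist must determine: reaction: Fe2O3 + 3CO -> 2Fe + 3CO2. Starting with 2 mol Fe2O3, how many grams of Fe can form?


Mole ratio Fe:Fe2O3 = 2:1
n(Fe) = 2 × 2/1 = 4.000 mol
mass = 4.000 × 55.85 = 223.4 g

223.4 g


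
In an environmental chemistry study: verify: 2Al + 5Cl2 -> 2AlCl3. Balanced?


Equation: 2Al + 5Cl2 -> 2AlCl3
Check atoms: Al: 2=2, Cl: 10≠6
Not balanced

No, not balanced


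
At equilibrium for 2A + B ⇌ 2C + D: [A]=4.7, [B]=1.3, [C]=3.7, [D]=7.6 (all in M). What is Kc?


Kc = [C]^2[D]/([A]^2[B])
= (3.7^2 × 7.6^1)/(4.7^2 × 1.3^1)
= 104.044/28.717
= 3.623

3.623


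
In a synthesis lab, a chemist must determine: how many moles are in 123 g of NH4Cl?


M(NH4Cl) = 53.49 g/mol
n = mass/M = 123/53.49 = 2.2995 mol

2.2995 mol


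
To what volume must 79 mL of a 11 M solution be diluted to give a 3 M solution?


C1V1 = C2V2
11 × 79 = 3 × V2
V2 = 869/3 = 289.67 mL

289.67 mL


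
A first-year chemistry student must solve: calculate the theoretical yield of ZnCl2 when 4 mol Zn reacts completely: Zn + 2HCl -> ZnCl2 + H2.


Mole ratio ZnCl2:Zn = 1:1
n(ZnCl2) = 4 × 1/1 = 4.000 mol
mass = 4.000 × 136.28 = 545.12 g

545.12 g


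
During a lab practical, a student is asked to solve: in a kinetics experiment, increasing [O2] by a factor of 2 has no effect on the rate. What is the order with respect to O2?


rate ∝ [O2]^n
rate ∝ [O2]^0
Order in O2: 0

0


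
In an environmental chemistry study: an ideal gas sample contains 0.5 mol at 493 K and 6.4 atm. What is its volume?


PV = nRT  (R = 0.08206 L·atm/(mol·K))
V = nRT/P = 0.5×0.08206×493/6.4
= 3.161 L

3.161 L


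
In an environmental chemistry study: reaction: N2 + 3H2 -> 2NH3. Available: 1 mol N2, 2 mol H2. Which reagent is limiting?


Mole ratio available / coefficient:
  N2: 1/1 = 1.000
  H2: 2/3 = 0.667
Smaller ratio is limiting.

H2


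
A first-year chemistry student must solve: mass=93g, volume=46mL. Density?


ρ = mass/volume
= 93/46
= 2.022 g/mL

2.022 g/mL


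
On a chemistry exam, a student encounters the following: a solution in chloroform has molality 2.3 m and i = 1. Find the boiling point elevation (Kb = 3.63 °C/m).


ΔTb = Kb × m × i
= 3.63 × 2.3 × 1
= 8.349 °C

8.349 °C


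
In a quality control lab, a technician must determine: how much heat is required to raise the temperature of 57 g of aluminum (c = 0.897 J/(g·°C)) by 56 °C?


q = mcΔT = 57 × 0.897 × 56
= 2863.22 J

2863.22 J


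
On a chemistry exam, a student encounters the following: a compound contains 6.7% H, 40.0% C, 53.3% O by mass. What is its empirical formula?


Assume 100 g sample. Moles of each element:
  H: 6.7/1.008 = 6.647 mol
  C: 40.0/12.01 = 3.331 mol
  O: 53.3/16.0 = 3.331 mol
Divide by smallest (3.331):
  H: 6.647/3.331 = 2.0
  C: 3.331/3.331 = 1.0
  O: 3.331/3.331 = 1.0
Empirical formula: CH2O

CH2O


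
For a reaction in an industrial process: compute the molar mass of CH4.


M(CH4) = 1×12.01 + 4×1.008
= 12.01 + 4.03
= 16.04 g/mol

16.04 g/mol


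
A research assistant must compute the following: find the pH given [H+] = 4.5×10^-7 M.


pH = -log10([H+]) = -log10(4.5×10^-7)
= 7 - log10(4.5)
= 7 - 0.65
= 6.35

6.35


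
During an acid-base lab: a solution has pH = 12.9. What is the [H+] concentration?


[H+] = 10^(-pH) = 10^(-12.9)
= 1.26×10^-13 M

1.26×10^-13 M


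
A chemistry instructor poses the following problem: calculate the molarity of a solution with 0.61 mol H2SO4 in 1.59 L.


M = n/V = 0.61/1.59 = 0.384 mol/L

0.384 M


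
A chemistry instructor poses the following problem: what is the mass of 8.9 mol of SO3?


M(SO3) = 80.07 g/mol
mass = n × M = 8.9 × 80.07 = 712.62 g

712.62 g


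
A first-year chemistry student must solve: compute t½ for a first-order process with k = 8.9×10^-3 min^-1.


t½ = ln2/k = 0.693147/(8.9×10^-3 min^-1)
= 77.88 min

77.88 min


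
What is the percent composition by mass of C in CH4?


M(CH4) = 1×12.01 + 4×1.008 = 16.042 g/mol
Mass of C = 1 × 12.01 = 12.01 g/mol
% C = 12.01/16.042 × 100 = 74.87%

74.87%


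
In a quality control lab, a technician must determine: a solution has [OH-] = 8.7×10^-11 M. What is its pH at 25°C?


pOH = -log10([OH-]) = -log10(8.7×10^-11)
= 11 - log10(8.7) = 10.06
pH = 14 - pOH = 14 - 10.06 = 3.94

3.94


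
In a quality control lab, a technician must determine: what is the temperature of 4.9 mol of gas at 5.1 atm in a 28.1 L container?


PV = nRT  (R = 0.08206 L·atm/(mol·K))
T = PV/(nR) = 5.1×28.1/(4.9×0.08206)
= 143.31/0.402094
= 356.41 K

356.41 K


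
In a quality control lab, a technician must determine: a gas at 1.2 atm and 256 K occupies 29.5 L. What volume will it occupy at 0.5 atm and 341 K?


P1V1/T1 = P2V2/T2
V2 = P1V1T2/(T1P2)
= 1.2×29.5×341/(256×0.5)
= 94.308 L

94.308 L


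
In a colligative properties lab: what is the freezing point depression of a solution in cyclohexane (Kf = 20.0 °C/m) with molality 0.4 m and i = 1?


ΔTf = Kf × m × i
= 20.0 × 0.4 × 1
= 8.0 °C

8.0 °C


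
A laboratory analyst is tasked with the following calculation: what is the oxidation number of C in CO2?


x + 2(-2) = 0, so x = +4
Oxidation number: +4

+4


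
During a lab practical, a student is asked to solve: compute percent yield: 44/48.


% yield = actual/theoretical × 100
= 44/48 × 100
= 91.67%

91.67%


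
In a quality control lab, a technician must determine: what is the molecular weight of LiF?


M(LiF) = 1×6.94 + 1×19.0
= 6.94 + 19.0
= 25.94 g/mol

25.94 g/mol


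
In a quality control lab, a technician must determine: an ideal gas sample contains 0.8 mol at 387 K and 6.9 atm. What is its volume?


PV = nRT  (R = 0.08206 L·atm/(mol·K))
V = nRT/P = 0.8×0.08206×387/6.9
= 3.682 L

3.682 L


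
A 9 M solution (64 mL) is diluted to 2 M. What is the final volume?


C1V1 = C2V2
9 × 64 = 2 × V2
V2 = 576/2 = 288.0 mL

288.0 mL


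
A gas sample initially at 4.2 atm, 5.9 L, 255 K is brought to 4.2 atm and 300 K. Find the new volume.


P1V1/T1 = P2V2/T2
V2 = P1V1T2/(T1P2)
= 4.2×5.9×300/(255×4.2)
= 6.941 L

6.941 L


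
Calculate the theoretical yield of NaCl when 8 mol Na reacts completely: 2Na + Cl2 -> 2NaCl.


Mole ratio NaCl:Na = 2:2
n(NaCl) = 8 × 2/2 = 8.000 mol
mass = 8.000 × 58.44 = 467.52 g

467.52 g


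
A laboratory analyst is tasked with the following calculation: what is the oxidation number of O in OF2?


F is always -1; 2(-1) + x = 0, so O = +2
Oxidation number: +2

+2


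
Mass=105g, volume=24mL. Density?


ρ = mass/volume
= 105/24
= 4.375 g/mL

4.375 g/mL


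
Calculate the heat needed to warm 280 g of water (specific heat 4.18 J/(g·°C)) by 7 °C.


q = mcΔT = 280 × 4.18 × 7
= 8192.80 J

8192.80 J


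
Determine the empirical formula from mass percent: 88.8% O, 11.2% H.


Assume 100 g sample. Moles of each element:
  O: 88.8/16.0 = 5.55 mol
  H: 11.2/1.008 = 11.111 mol
Divide by smallest (5.55):
  O: 5.55/5.55 = 1.0
  H: 11.111/5.55 = 2.0
Empirical formula: H2O

H2O


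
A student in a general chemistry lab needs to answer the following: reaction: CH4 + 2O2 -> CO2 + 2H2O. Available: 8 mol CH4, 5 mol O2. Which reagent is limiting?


Mole ratio available / coefficient:
  CH4: 8/1 = 8.000
  O2: 5/2 = 2.500
Smaller ratio is limiting.

O2


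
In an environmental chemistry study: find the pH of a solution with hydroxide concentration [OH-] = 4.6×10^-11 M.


pOH = -log10([OH-]) = -log10(4.6×10^-11)
= 11 - log10(4.6) = 10.34
pH = 14 - pOH = 14 - 10.34 = 3.66

3.66


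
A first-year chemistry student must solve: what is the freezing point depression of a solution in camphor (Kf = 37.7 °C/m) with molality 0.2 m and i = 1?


ΔTf = Kf × m × i
= 37.7 × 0.2 × 1
= 7.54 °C

7.54 °C


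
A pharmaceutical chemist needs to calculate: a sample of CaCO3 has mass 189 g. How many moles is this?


M(CaCO3) = 100.09 g/mol
n = mass/M = 189/100.09 = 1.8883 mol

1.8883 mol


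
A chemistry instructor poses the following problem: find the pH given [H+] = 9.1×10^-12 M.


pH = -log10([H+]) = -log10(9.1×10^-12)
= 12 - log10(9.1)
= 12 - 0.96
= 11.04

11.04


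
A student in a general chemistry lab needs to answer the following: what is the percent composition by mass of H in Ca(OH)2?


M(Ca(OH)2) = 1×40.08 + 2×16.0 + 2×1.008 = 74.096 g/mol
Mass of H = 2 × 1.008 = 2.016 g/mol
% H = 2.016/74.096 × 100 = 2.72%

2.72%


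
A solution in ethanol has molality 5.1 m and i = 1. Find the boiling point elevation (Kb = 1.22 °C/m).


ΔTb = Kb × m × i
= 1.22 × 5.1 × 1
= 6.222 °C

6.222 °C


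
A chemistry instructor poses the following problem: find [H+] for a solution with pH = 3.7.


[H+] = 10^(-pH) = 10^(-3.7)
= 2.0×10^-4 M

2.0×10^-4 M


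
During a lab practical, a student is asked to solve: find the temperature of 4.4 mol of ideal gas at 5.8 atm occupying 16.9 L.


PV = nRT  (R = 0.08206 L·atm/(mol·K))
T = PV/(nR) = 5.8×16.9/(4.4×0.08206)
= 98.02/0.361064
= 271.48 K

271.48 K


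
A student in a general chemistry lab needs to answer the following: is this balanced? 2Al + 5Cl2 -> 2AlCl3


Equation: 2Al + 5Cl2 -> 2AlCl3
Check atoms: Al: 2=2, Cl: 10≠6
Not balanced

No, not balanced


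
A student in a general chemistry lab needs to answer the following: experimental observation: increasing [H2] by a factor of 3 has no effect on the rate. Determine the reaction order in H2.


rate ∝ [H2]^n
rate ∝ [H2]^0
Order in H2: 0

0


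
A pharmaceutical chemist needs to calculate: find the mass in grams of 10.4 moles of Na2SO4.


M(Na2SO4) = 142.05 g/mol
mass = n × M = 10.4 × 142.05 = 1477.32 g

1477.32 g


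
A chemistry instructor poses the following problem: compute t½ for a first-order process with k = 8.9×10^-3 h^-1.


t½ = ln2/k = 0.693147/(8.9×10^-3 h^-1)
= 77.88 h

77.88 h


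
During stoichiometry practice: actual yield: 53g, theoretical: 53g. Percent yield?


% yield = actual/theoretical × 100
= 53/53 × 100
= 100.0%

100.0%


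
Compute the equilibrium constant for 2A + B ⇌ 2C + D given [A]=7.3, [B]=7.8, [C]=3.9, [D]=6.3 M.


Kc = [C]^2[D]/([A]^2[B])
= (3.9^2 × 6.3^1)/(7.3^2 × 7.8^1)
= 95.823/415.662
= 0.2305

0.2305


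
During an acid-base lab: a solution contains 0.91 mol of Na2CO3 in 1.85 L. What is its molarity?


M = n/V = 0.91/1.85 = 0.492 mol/L

0.492 M


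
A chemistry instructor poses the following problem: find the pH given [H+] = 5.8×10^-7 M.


pH = -log10([H+]) = -log10(5.8×10^-7)
= 7 - log10(5.8)
= 7 - 0.76
= 6.24

6.24


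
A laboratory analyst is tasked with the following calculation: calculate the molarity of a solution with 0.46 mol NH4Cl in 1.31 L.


M = n/V = 0.46/1.31 = 0.351 mol/L

0.351 M


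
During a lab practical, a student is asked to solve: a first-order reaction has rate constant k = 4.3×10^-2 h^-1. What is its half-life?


t½ = ln2/k = 0.693147/(4.3×10^-2 h^-1)
= 16.12 h

16.12 h


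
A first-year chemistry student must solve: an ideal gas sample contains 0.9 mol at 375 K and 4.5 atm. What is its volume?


PV = nRT  (R = 0.08206 L·atm/(mol·K))
V = nRT/P = 0.9×0.08206×375/4.5
= 6.155 L

6.155 L


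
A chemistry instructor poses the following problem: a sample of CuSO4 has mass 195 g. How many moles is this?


M(CuSO4) = 159.62 g/mol
n = mass/M = 195/159.62 = 1.2217 mol

1.2217 mol


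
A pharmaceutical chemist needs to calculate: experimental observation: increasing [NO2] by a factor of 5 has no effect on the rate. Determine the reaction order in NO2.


rate ∝ [NO2]^n
rate ∝ [NO2]^0
Order in NO2: 0

0


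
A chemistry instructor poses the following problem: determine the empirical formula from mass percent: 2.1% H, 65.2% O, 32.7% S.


Assume 100 g sample. Moles of each element:
  H: 2.1/1.008 = 2.083 mol
  O: 65.2/16.0 = 4.075 mol
  S: 32.7/32.07 = 1.02 mol
Divide by smallest (1.02):
  H: 2.083/1.02 = 2.04
  O: 4.075/1.02 = 4.0
  S: 1.02/1.02 = 1.0
Empirical formula: H2SO4

H2SO4


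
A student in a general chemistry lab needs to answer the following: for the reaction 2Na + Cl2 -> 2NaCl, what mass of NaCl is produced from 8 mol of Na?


Mole ratio NaCl:Na = 2:2
n(NaCl) = 8 × 2/2 = 8.000 mol
mass = 8.000 × 58.44 = 467.52 g

467.52 g


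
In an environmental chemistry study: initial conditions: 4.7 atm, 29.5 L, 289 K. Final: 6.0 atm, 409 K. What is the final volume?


P1V1/T1 = P2V2/T2
V2 = P1V1T2/(T1P2)
= 4.7×29.5×409/(289×6.0)
= 32.703 L

32.703 L


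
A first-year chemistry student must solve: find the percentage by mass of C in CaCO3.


M(CaCO3) = 1×40.08 + 1×12.01 + 3×16.0 = 100.09 g/mol
Mass of C = 1 × 12.01 = 12.01 g/mol
% C = 12.01/100.09 × 100 = 12.00%

12.00%


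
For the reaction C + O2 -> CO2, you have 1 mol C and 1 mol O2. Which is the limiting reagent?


Mole ratio available / coefficient:
  C: 1/1 = 1.000
  O2: 1/1 = 1.000
Smaller ratio is limiting.

neither (stoichiometric); C and O2 are fully consumed


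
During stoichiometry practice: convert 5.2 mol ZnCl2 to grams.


M(ZnCl2) = 136.28 g/mol
mass = n × M = 5.2 × 136.28 = 708.66 g

708.66 g


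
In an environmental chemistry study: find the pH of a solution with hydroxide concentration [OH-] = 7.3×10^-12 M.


pOH = -log10([OH-]) = -log10(7.3×10^-12)
= 12 - log10(7.3) = 11.14
pH = 14 - pOH = 14 - 11.14 = 2.86

2.86


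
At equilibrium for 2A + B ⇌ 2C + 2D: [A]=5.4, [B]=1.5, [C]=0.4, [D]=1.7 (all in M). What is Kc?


Kc = [C]^2[D]^2/([A]^2[B])
= (0.4^2 × 1.7^2)/(5.4^2 × 1.5^1)
= 0.4624/43.74
= 0.01057

0.01057


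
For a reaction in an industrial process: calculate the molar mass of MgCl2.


M(MgCl2) = 1×24.31 + 2×35.45
= 24.31 + 70.9
= 95.21 g/mol

95.21 g/mol


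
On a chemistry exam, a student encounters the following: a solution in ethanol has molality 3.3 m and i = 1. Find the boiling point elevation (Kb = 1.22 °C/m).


ΔTb = Kb × m × i
= 1.22 × 3.3 × 1
= 4.026 °C

4.026 °C


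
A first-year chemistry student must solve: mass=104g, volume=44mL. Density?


ρ = mass/volume
= 104/44
= 2.364 g/mL

2.364 g/mL


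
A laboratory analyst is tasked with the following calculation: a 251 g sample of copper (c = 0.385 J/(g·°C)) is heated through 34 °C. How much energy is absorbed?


q = mcΔT = 251 × 0.385 × 34
= 3285.59 J

3285.59 J


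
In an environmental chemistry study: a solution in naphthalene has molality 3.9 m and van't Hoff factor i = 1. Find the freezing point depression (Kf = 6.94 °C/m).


ΔTf = Kf × m × i
= 6.94 × 3.9 × 1
= 27.066 °C

27.066 °C


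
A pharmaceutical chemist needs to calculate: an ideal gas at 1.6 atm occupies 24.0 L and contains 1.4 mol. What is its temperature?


PV = nRT  (R = 0.08206 L·atm/(mol·K))
T = PV/(nR) = 1.6×24.0/(1.4×0.08206)
= 38.40/0.114884
= 334.25 K

334.25 K


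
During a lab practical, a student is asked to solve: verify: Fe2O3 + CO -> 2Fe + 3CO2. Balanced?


Equation: Fe2O3 + CO -> 2Fe + 3CO2
Check atoms: C: 1≠3, Fe: 2=2, O: 4≠6
Not balanced

No, not balanced


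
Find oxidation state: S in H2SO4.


2(+1) + x + 4(-2) = 0, so x = +6
Oxidation number: +6

+6


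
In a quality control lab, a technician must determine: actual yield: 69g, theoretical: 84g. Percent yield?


% yield = actual/theoretical × 100
= 69/84 × 100
= 82.14%

82.14%


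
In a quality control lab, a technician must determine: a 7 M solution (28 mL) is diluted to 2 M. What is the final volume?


C1V1 = C2V2
7 × 28 = 2 × V2
V2 = 196/2 = 98.0 mL

98.0 mL


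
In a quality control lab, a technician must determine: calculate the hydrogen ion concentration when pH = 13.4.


[H+] = 10^(-pH) = 10^(-13.4)
= 3.98×10^-14 M

3.98×10^-14 M


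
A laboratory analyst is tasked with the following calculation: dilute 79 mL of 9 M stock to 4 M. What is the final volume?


C1V1 = C2V2
9 × 79 = 4 × V2
V2 = 711/4 = 177.75 mL

177.75 mL


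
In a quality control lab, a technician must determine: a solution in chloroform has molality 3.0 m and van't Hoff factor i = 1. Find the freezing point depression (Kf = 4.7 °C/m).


ΔTf = Kf × m × i
= 4.7 × 3.0 × 1
= 14.1 °C

14.1 °C


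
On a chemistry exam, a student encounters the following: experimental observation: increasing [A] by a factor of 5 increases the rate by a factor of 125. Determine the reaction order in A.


rate ∝ [A]^n
5^n = 125 → n = 3
Order in A: 3

3


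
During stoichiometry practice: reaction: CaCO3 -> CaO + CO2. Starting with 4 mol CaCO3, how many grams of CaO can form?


Mole ratio CaO:CaCO3 = 1:1
n(CaO) = 4 × 1/1 = 4.000 mol
mass = 4.000 × 56.08 = 224.32 g

224.32 g


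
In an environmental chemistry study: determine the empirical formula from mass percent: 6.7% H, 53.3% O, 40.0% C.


Assume 100 g sample. Moles of each element:
  H: 6.7/1.008 = 6.647 mol
  O: 53.3/16.0 = 3.331 mol
  C: 40.0/12.01 = 3.331 mol
Divide by smallest (3.331):
  H: 6.647/3.331 = 2.0
  O: 3.331/3.331 = 1.0
  C: 3.331/3.331 = 1.0
Empirical formula: CH2O

CH2O


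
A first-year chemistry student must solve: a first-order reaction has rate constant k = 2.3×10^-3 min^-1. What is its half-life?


t½ = ln2/k = 0.693147/(2.3×10^-3 min^-1)
= 301.4 min

301.4 min


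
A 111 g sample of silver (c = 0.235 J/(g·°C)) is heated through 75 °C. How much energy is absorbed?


q = mcΔT = 111 × 0.235 × 75
= 1956.38 J

1956.38 J


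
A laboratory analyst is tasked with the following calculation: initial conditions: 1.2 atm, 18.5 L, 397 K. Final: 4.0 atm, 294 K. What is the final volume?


P1V1/T1 = P2V2/T2
V2 = P1V1T2/(T1P2)
= 1.2×18.5×294/(397×4.0)
= 4.11 L

4.11 L


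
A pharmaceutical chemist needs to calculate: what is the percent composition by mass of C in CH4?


M(CH4) = 1×12.01 + 4×1.008 = 16.042 g/mol
Mass of C = 1 × 12.01 = 12.01 g/mol
% C = 12.01/16.042 × 100 = 74.87%

74.87%


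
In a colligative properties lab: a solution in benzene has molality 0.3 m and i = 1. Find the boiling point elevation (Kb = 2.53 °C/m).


ΔTb = Kb × m × i
= 2.53 × 0.3 × 1
= 0.759 °C

0.759 °C


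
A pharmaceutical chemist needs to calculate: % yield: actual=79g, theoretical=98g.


% yield = actual/theoretical × 100
= 79/98 × 100
= 80.61%

80.61%


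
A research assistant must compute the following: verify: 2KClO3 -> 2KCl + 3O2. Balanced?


Equation: 2KClO3 -> 2KCl + 3O2
Check atoms: Cl: 2=2, K: 2=2, O: 6=6
Balanced

Yes, balanced


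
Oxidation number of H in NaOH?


H is +1 with nonmetals
Oxidation number: +1

+1


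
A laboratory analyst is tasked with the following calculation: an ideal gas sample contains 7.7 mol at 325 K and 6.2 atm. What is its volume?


PV = nRT  (R = 0.08206 L·atm/(mol·K))
V = nRT/P = 7.7×0.08206×325/6.2
= 33.122 L

33.122 L


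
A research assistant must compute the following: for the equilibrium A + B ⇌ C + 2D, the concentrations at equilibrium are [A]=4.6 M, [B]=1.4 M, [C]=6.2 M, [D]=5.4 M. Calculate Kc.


Kc = [C][D]^2/([A][B])
= (6.2^1 × 5.4^2)/(4.6^1 × 1.4^1)
= 180.792/6.44
= 28.07

28.07


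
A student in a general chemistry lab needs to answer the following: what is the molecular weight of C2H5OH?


M(C2H5OH) = 2×12.01 + 6×1.008 + 1×16.0
= 24.02 + 6.05 + 16.0
= 46.07 g/mol

46.07 g/mol


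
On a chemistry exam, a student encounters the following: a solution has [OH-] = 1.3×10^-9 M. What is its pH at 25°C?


pOH = -log10([OH-]) = -log10(1.3×10^-9)
= 9 - log10(1.3) = 8.89
pH = 14 - pOH = 14 - 8.89 = 5.11

5.11


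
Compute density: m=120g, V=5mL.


ρ = mass/volume
= 120/5
= 24.0 g/mL

24.0 g/mL


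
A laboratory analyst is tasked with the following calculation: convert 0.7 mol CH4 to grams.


M(CH4) = 16.04 g/mol
mass = n × M = 0.7 × 16.04 = 11.23 g

11.23 g


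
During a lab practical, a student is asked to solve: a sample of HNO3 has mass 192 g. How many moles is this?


M(HNO3) = 63.02 g/mol
n = mass/M = 192/63.02 = 3.0467 mol

3.0467 mol


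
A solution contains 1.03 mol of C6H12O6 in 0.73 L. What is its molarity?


M = n/V = 1.03/0.73 = 1.411 mol/L

1.411 M


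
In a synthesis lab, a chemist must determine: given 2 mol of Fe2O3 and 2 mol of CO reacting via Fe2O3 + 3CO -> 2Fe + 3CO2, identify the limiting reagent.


Mole ratio available / coefficient:
  Fe2O3: 2/1 = 2.000
  CO: 2/3 = 0.667
Smaller ratio is limiting.

CO


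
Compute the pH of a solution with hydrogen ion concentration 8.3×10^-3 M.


pH = -log10([H+]) = -log10(8.3×10^-3)
= 3 - log10(8.3)
= 3 - 0.92
= 2.08

2.08


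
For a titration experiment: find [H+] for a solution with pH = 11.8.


[H+] = 10^(-pH) = 10^(-11.8)
= 1.58×10^-12 M

1.58×10^-12 M


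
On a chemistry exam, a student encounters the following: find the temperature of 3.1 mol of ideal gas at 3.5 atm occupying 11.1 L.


PV = nRT  (R = 0.08206 L·atm/(mol·K))
T = PV/(nR) = 3.5×11.1/(3.1×0.08206)
= 38.85/0.254386
= 152.72 K

152.72 K


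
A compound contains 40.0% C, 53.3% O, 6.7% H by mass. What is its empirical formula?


Assume 100 g sample. Moles of each element:
  C: 40.0/12.01 = 3.331 mol
  O: 53.3/16.0 = 3.331 mol
  H: 6.7/1.008 = 6.647 mol
Divide by smallest (3.331):
  C: 3.331/3.331 = 1.0
  O: 3.331/3.331 = 1.0
  H: 6.647/3.331 = 2.0
Empirical formula: CH2O

CH2O


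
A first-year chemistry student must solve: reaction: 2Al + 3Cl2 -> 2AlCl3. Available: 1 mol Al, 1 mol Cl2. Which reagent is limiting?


Mole ratio available / coefficient:
  Al: 1/2 = 0.500
  Cl2: 1/3 = 0.333
Smaller ratio is limiting.

Cl2


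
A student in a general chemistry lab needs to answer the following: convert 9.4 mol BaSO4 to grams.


M(BaSO4) = 233.4 g/mol
mass = n × M = 9.4 × 233.4 = 2193.96 g

2193.96 g


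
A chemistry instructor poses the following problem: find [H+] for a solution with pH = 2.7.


[H+] = 10^(-pH) = 10^(-2.7)
= 2.0×10^-3 M

2.0×10^-3 M


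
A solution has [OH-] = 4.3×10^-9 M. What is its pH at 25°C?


pOH = -log10([OH-]) = -log10(4.3×10^-9)
= 9 - log10(4.3) = 8.37
pH = 14 - pOH = 14 - 8.37 = 5.63

5.63


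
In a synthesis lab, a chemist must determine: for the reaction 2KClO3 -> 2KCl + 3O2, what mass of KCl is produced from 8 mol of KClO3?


Mole ratio KCl:KClO3 = 2:2
n(KCl) = 8 × 2/2 = 8.000 mol
mass = 8.000 × 74.55 = 596.4 g

596.4 g


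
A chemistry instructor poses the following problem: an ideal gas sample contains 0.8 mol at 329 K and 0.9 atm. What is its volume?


PV = nRT  (R = 0.08206 L·atm/(mol·K))
V = nRT/P = 0.8×0.08206×329/0.9
= 23.998 L

23.998 L


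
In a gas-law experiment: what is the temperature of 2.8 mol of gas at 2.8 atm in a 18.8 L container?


PV = nRT  (R = 0.08206 L·atm/(mol·K))
T = PV/(nR) = 2.8×18.8/(2.8×0.08206)
= 52.64/0.229768
= 229.10 K

229.10 K


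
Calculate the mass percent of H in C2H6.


M(C2H6) = 2×12.01 + 6×1.008 = 30.068 g/mol
Mass of H = 6 × 1.008 = 6.048 g/mol
% H = 6.048/30.068 × 100 = 20.11%

20.11%


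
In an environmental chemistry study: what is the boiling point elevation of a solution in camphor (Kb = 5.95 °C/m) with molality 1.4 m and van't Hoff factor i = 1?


ΔTb = Kb × m × i
= 5.95 × 1.4 × 1
= 8.33 °C

8.33 °C


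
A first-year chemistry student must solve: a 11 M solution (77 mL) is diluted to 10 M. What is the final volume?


C1V1 = C2V2
11 × 77 = 10 × V2
V2 = 847/10 = 84.7 mL

84.7 mL


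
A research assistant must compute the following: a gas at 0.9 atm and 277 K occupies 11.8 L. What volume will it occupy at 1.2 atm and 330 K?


P1V1/T1 = P2V2/T2
V2 = P1V1T2/(T1P2)
= 0.9×11.8×330/(277×1.2)
= 10.543 L

10.543 L


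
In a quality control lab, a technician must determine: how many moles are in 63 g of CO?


M(CO) = 28.01 g/mol
n = mass/M = 63/28.01 = 2.2492 mol

2.2492 mol


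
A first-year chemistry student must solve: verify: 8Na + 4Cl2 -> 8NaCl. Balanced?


Equation: 8Na + 4Cl2 -> 8NaCl
Check atoms: Cl: 8=8, Na: 8=8
Balanced

Yes, balanced


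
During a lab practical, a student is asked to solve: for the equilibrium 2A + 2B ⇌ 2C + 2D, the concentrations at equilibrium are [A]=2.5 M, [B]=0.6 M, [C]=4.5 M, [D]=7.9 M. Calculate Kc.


Kc = [C]^2[D]^2/([A]^2[B]^2)
= (4.5^2 × 7.9^2)/(2.5^2 × 0.6^2)
= 1263.8025/2.25
= 561.7

561.7


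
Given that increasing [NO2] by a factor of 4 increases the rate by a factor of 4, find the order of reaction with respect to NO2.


rate ∝ [NO2]^n
4^n = 4 → n = 1
Order in NO2: 1

1


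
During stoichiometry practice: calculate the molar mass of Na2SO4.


M(Na2SO4) = 2×22.99 + 1×32.07 + 4×16.0
= 45.98 + 32.07 + 64.0
= 142.05 g/mol

142.05 g/mol


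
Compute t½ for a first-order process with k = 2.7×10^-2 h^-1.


t½ = ln2/k = 0.693147/(2.7×10^-2 h^-1)
= 25.67 h

25.67 h


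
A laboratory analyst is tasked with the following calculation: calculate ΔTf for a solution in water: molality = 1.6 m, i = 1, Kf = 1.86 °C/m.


ΔTf = Kf × m × i
= 1.86 × 1.6 × 1
= 2.976 °C

2.976 °C


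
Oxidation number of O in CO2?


O is usually -2
Oxidation number: -2

-2


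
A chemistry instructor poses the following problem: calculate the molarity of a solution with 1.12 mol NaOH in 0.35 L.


M = n/V = 1.12/0.35 = 3.200 mol/L

3.200 M


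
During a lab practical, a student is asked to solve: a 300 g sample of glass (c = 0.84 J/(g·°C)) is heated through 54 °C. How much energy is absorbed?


q = mcΔT = 300 × 0.84 × 54
= 13608.00 J

13608.00 J


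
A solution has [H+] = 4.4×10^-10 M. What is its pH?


pH = -log10([H+]) = -log10(4.4×10^-10)
= 10 - log10(4.4)
= 10 - 0.64
= 9.36

9.36


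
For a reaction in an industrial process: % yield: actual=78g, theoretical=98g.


% yield = actual/theoretical × 100
= 78/98 × 100
= 79.59%

79.59%


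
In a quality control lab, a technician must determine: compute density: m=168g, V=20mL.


ρ = mass/volume
= 168/20
= 8.4 g/mL

8.4 g/mL


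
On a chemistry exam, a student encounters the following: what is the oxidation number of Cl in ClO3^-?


x + 3(-2) = -1, so x = +5
Oxidation number: +5

+5


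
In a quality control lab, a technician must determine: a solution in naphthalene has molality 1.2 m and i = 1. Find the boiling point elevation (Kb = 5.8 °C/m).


ΔTb = Kb × m × i
= 5.8 × 1.2 × 1
= 6.96 °C

6.96 °C


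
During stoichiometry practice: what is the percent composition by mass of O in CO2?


M(CO2) = 1×12.01 + 2×16.0 = 44.01 g/mol
Mass of O = 2 × 16.0 = 32.00 g/mol
% O = 32.00/44.01 × 100 = 72.71%

72.71%


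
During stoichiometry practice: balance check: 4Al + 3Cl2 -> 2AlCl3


Equation: 4Al + 3Cl2 -> 2AlCl3
Check atoms: Al: 4≠2, Cl: 6=6
Not balanced

No, not balanced


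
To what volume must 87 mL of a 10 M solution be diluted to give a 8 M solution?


C1V1 = C2V2
10 × 87 = 8 × V2
V2 = 870/8 = 108.75 mL

108.75 mL


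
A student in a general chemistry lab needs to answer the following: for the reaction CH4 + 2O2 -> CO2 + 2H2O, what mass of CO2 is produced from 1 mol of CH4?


Mole ratio CO2:CH4 = 1:1
n(CO2) = 1 × 1/1 = 1.000 mol
mass = 1.000 × 44.01 = 44.01 g

44.01 g


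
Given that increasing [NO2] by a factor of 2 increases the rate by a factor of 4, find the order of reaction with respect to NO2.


rate ∝ [NO2]^n
2^n = 4 → n = 2
Order in NO2: 2

2


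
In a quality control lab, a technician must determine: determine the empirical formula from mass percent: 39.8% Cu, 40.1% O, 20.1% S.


Assume 100 g sample. Moles of each element:
  Cu: 39.8/63.55 = 0.626 mol
  O: 40.1/16.0 = 2.506 mol
  S: 20.1/32.07 = 0.627 mol
Divide by smallest (0.626):
  Cu: 0.626/0.626 = 1.0
  O: 2.506/0.626 = 4.0
  S: 0.627/0.626 = 1.0
Empirical formula: CuSO4

CuSO4


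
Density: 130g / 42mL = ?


ρ = mass/volume
= 130/42
= 3.095 g/mL

3.095 g/mL


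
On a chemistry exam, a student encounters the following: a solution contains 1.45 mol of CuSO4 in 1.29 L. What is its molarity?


M = n/V = 1.45/1.29 = 1.124 mol/L

1.124 M


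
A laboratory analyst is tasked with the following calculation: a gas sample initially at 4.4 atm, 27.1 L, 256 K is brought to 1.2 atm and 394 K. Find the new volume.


P1V1/T1 = P2V2/T2
V2 = P1V1T2/(T1P2)
= 4.4×27.1×394/(256×1.2)
= 152.932 L

152.932 L


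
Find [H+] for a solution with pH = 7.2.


[H+] = 10^(-pH) = 10^(-7.2)
= 6.31×10^-8 M

6.31×10^-8 M


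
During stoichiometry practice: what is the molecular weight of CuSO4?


M(CuSO4) = 1×63.55 + 1×32.07 + 4×16.0
= 63.55 + 32.07 + 64.0
= 159.62 g/mol

159.62 g/mol


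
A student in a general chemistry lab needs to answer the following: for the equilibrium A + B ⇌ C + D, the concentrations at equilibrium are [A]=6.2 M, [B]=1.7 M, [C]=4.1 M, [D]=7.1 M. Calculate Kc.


Kc = [C][D]/([A][B])
= (4.1^1 × 7.1^1)/(6.2^1 × 1.7^1)
= 29.11/10.54
= 2.762

2.762


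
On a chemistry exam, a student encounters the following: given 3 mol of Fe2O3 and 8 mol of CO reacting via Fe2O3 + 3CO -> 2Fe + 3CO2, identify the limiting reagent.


Mole ratio available / coefficient:
  Fe2O3: 3/1 = 3.000
  CO: 8/3 = 2.667
Smaller ratio is limiting.

CO


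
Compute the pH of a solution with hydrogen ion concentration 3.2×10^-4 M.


pH = -log10([H+]) = -log10(3.2×10^-4)
= 4 - log10(3.2)
= 4 - 0.51
= 3.49

3.49


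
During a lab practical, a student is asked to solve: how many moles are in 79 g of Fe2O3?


M(Fe2O3) = 159.7 g/mol
n = mass/M = 79/159.7 = 0.4947 mol

0.4947 mol


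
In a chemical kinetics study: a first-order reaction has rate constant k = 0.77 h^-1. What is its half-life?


t½ = ln2/k = 0.693147/(0.77 h^-1)
= 0.9002 h

0.9002 h


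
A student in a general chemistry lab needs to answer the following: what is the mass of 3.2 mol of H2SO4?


M(H2SO4) = 98.09 g/mol
mass = n × M = 3.2 × 98.09 = 313.89 g

313.89 g


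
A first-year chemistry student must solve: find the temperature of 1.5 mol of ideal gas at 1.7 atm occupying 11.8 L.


PV = nRT  (R = 0.08206 L·atm/(mol·K))
T = PV/(nR) = 1.7×11.8/(1.5×0.08206)
= 20.06/0.123090
= 162.97 K

162.97 K


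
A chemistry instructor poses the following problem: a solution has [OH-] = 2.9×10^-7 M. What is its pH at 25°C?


pOH = -log10([OH-]) = -log10(2.9×10^-7)
= 7 - log10(2.9) = 6.54
pH = 14 - pOH = 14 - 6.54 = 7.46

7.46


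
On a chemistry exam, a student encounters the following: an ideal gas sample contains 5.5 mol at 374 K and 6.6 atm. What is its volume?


PV = nRT  (R = 0.08206 L·atm/(mol·K))
V = nRT/P = 5.5×0.08206×374/6.6
= 25.575 L

25.575 L


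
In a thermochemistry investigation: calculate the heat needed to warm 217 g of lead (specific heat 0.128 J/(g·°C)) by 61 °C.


q = mcΔT = 217 × 0.128 × 61
= 1694.34 J

1694.34 J


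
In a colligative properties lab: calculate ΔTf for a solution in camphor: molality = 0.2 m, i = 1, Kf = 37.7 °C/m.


ΔTf = Kf × m × i
= 37.7 × 0.2 × 1
= 7.54 °C

7.54 °C


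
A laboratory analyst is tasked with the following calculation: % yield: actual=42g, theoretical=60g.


% yield = actual/theoretical × 100
= 42/60 × 100
= 70.0%

70.0%


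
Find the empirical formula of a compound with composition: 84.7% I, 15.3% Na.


Assume 100 g sample. Moles of each element:
  I: 84.7/126.9 = 0.667 mol
  Na: 15.3/22.99 = 0.666 mol
Divide by smallest (0.666):
  I: 0.667/0.666 = 1.0
  Na: 0.666/0.666 = 1.0
Empirical formula: NaI

NaI


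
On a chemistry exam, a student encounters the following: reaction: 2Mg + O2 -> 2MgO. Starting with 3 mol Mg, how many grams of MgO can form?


Mole ratio MgO:Mg = 2:2
n(MgO) = 3 × 2/2 = 3.000 mol
mass = 3.000 × 40.31 = 120.93 g

120.93 g
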